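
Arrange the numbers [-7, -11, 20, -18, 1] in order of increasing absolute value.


Compute absolute values:
  |-7| = 7
  |-11| = 11
  |20| = 20
  |-18| = 18
  |1| = 1
Absolute values in increasing order: 1 < 7 < 11 < 18 < 20
Listing the original numbers in that order gives the answer.
Final answer: [1, -7, -11, -18, 20]


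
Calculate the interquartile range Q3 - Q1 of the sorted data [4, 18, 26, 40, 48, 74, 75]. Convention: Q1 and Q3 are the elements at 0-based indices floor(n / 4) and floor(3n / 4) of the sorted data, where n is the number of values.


The data has n = 7 elements.
Q1 index = floor(7 / 4) = floor(1.75) = 1; Q3 index = floor(3 * 7 / 4) = floor(5.25) = 5
Q1 = element at index 1 = 18
Q3 = element at index 5 = 74
IQR = 74 - 18 = 56
Final answer: 56


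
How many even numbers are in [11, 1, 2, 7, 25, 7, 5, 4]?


Check each element:
  11 is odd
  1 is odd
  2 is even
  7 is odd
  25 is odd
  7 is odd
  5 is odd
  4 is even
Evens: [2, 4]
Count of evens = 2
Final answer: 2


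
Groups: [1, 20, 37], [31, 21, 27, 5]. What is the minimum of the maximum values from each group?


Find max of each group:
  Group 1: [1, 20, 37] -> max = 37
  Group 2: [31, 21, 27, 5] -> max = 31
Maxes: [37, 31]
Minimum of maxes = 31
Final answer: 31


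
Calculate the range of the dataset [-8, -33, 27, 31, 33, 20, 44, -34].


Maximum value: 44
Minimum value: -34
Range = 44 - (-34) = 78
Final answer: 78


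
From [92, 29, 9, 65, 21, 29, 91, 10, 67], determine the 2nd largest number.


Sort descending: [92, 91, 67, 65, 29, 29, 21, 10, 9]
The 2nd element (1-indexed) is at index 1.
Value = 91
Final answer: 91


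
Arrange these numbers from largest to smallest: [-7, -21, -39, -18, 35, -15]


Original list: [-7, -21, -39, -18, 35, -15]
Repeatedly take the largest remaining element:
  Remaining [-7, -21, -39, -18, 35, -15] -> largest is 35
  Remaining [-7, -21, -39, -18, -15] -> largest is -7
  Remaining [-21, -39, -18, -15] -> largest is -15
  Remaining [-21, -39, -18] -> largest is -18
  Remaining [-21, -39] -> largest is -21
  Remaining [-39] -> largest is -39
Collecting the picks in order gives the descending list.
Final answer: [35, -7, -15, -18, -21, -39]


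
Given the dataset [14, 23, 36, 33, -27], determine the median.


First, sort the list: [-27, 14, 23, 33, 36]
The list has 5 elements (odd count).
The middle index is 2 (0-based), and the element there is 23.
Final answer: 23


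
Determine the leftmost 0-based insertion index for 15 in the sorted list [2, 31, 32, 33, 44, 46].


List is sorted: [2, 31, 32, 33, 44, 46]
We need the leftmost position where 15 can be inserted, i.e. the first index whose element is >= 15 (or the end of the list if none is).
Binary search with low=0, high=6 (0-based indices):
  low=0, high=6, mid=3: a[3]=33 >= 15, so high = 3
  low=0, high=3, mid=1: a[1]=31 >= 15, so high = 1
  low=0, high=1, mid=0: a[0]=2 < 15, so low = 1
Now low = high = 1, so the insertion index is 1.
Final answer: 1


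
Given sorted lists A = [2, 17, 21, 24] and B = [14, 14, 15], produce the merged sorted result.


List A: [2, 17, 21, 24]
List B: [14, 14, 15]
Repeatedly compare the front elements and take the smaller:
  2 vs 14 -> take 2
  17 vs 14 -> take 14
  17 vs 14 -> take 14
  17 vs 15 -> take 15
  B is exhausted; append the rest of A: [17, 21, 24]
Final answer: [2, 14, 14, 15, 17, 21, 24]


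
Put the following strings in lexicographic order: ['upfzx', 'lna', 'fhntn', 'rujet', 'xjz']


Compare strings character by character (the first differing letter decides):
  'fhntn' < 'lna' since 'f' < 'l' at position 1
  'lna' < 'rujet' since 'l' < 'r' at position 1
  'rujet' < 'upfzx' since 'r' < 'u' at position 1
  'upfzx' < 'xjz' since 'u' < 'x' at position 1
Chaining these comparisons gives the alphabetical order.
Final answer: ['fhntn', 'lna', 'rujet', 'upfzx', 'xjz']


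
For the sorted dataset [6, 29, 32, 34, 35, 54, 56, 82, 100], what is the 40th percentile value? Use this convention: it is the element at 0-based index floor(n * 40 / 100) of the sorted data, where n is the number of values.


The dataset has n = 9 elements.
Index = floor(9 * 40 / 100) = floor(360 / 100) = floor(3.6) = 3
Counting from index 0 in the sorted data, the element at index 3 is 34.
Final answer: 34


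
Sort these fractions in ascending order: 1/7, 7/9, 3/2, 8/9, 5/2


Convert to decimal for comparison:
  1/7 = 0.1429
  7/9 = 0.7778
  3/2 = 1.5
  8/9 = 0.8889
  5/2 = 2.5
Decimals in increasing order: 0.1429 < 0.7778 < 0.8889 < 1.5 < 2.5
Writing each back as its fraction gives the sorted order.
Final answer: 1/7, 7/9, 8/9, 3/2, 5/2


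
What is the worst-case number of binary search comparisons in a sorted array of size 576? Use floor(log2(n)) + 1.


Binary search halves the search space each step.
Maximum comparisons = floor(log2(576)) + 1
log2(576) = 9.1699
floor(log2(576)) = 9, so 9 + 1 = 10
Final answer: 10


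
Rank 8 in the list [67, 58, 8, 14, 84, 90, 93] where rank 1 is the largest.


Sort descending: [93, 90, 84, 67, 58, 14, 8]
Find 8 in the sorted list.
8 is at position 7.
Final answer: 7


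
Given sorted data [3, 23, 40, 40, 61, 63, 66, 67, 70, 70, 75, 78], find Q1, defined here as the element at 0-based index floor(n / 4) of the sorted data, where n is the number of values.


The list has n = 12 elements.
Q1 index = floor(12 / 4) = floor(3) = 3
Counting from index 0 in the sorted data, the element at index 3 is 40.
Final answer: 40


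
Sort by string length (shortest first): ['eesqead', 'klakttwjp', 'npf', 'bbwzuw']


Compute lengths:
  'eesqead' has length 7
  'klakttwjp' has length 9
  'npf' has length 3
  'bbwzuw' has length 6
Lengths in increasing order: 3 < 6 < 7 < 9
Listing the words in that order gives the answer.
Final answer: ['npf', 'bbwzuw', 'eesqead', 'klakttwjp']


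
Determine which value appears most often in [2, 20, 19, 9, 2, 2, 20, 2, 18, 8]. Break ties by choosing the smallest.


Count the frequency of each value:
  2 appears 4 time(s)
  8 appears 1 time(s)
  9 appears 1 time(s)
  18 appears 1 time(s)
  19 appears 1 time(s)
  20 appears 2 time(s)
Maximum frequency is 4.
Only 2 reaches that frequency, so it is the mode.
Final answer: 2


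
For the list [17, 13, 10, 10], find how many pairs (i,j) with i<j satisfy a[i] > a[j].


For each element, count the later elements that are smaller than it:
  17 (index 0): smaller elements after it = [13, 10, 10] -> 3
  13 (index 1): smaller elements after it = [10, 10] -> 2
  10 (index 2): smaller elements after it = [] -> 0
Total inversions = 3 + 2 + 0 = 5
Final answer: 5


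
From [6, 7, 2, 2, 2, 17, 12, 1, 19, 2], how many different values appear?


List all unique values:
Distinct values: [1, 2, 6, 7, 12, 17, 19]
Count = 7
Final answer: 7


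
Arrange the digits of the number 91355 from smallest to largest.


The number 91355 has digits: 9, 1, 3, 5, 5
Sorted: 1, 3, 5, 5, 9
Joining the sorted digits gives the result.
Final answer: 13559


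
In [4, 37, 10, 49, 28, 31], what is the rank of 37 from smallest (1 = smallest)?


Sort ascending: [4, 10, 28, 31, 37, 49]
Find 37 in the sorted list.
37 is at position 5 (1-indexed).
Final answer: 5


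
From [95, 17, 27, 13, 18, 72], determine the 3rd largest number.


Sort descending: [95, 72, 27, 18, 17, 13]
The 3rd element (1-indexed) is at index 2.
Value = 27
Final answer: 27


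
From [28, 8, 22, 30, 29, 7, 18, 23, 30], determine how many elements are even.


Check each element:
  28 is even
  8 is even
  22 is even
  30 is even
  29 is odd
  7 is odd
  18 is even
  23 is odd
  30 is even
Evens: [28, 8, 22, 30, 18, 30]
Count of evens = 6
Final answer: 6


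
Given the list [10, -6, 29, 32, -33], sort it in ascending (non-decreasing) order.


Original list: [10, -6, 29, 32, -33]
Repeatedly take the smallest remaining element:
  Remaining [10, -6, 29, 32, -33] -> smallest is -33
  Remaining [10, -6, 29, 32] -> smallest is -6
  Remaining [10, 29, 32] -> smallest is 10
  Remaining [29, 32] -> smallest is 29
  Remaining [32] -> smallest is 32
Collecting the picks in order gives the sorted list.
Final answer: [-33, -6, 10, 29, 32]


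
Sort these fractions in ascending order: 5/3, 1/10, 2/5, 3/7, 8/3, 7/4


Convert to decimal for comparison:
  5/3 = 1.6667
  1/10 = 0.1
  2/5 = 0.4
  3/7 = 0.4286
  8/3 = 2.6667
  7/4 = 1.75
Decimals in increasing order: 0.1 < 0.4 < 0.4286 < 1.6667 < 1.75 < 2.6667
Writing each back as its fraction gives the sorted order.
Final answer: 1/10, 2/5, 3/7, 5/3, 7/4, 8/3


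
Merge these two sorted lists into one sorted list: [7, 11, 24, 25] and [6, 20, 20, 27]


List A: [7, 11, 24, 25]
List B: [6, 20, 20, 27]
Repeatedly compare the front elements and take the smaller:
  7 vs 6 -> take 6
  7 vs 20 -> take 7
  11 vs 20 -> take 11
  24 vs 20 -> take 20
  24 vs 20 -> take 20
  24 vs 27 -> take 24
  25 vs 27 -> take 25
  A is exhausted; append the rest of B: [27]
Final answer: [6, 7, 11, 20, 20, 24, 25, 27]


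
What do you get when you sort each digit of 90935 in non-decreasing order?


The number 90935 has digits: 9, 0, 9, 3, 5
Sorted: 0, 3, 5, 9, 9
Joining the sorted digits gives the result.
Final answer: 03599


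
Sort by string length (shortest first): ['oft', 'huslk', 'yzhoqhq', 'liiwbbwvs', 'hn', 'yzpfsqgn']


Compute lengths:
  'oft' has length 3
  'huslk' has length 5
  'yzhoqhq' has length 7
  'liiwbbwvs' has length 9
  'hn' has length 2
  'yzpfsqgn' has length 8
Lengths in increasing order: 2 < 3 < 5 < 7 < 8 < 9
Listing the words in that order gives the answer.
Final answer: ['hn', 'oft', 'huslk', 'yzhoqhq', 'yzpfsqgn', 'liiwbbwvs']


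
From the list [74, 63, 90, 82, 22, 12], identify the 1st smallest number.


Sort ascending: [12, 22, 63, 74, 82, 90]
The 1st element (1-indexed) is at index 0.
Value = 12
Final answer: 12


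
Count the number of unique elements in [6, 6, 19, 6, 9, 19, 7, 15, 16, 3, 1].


List all unique values:
Distinct values: [1, 3, 6, 7, 9, 15, 16, 19]
Count = 8
Final answer: 8


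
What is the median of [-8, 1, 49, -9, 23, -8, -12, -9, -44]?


First, sort the list: [-44, -12, -9, -9, -8, -8, 1, 23, 49]
The list has 9 elements (odd count).
The middle index is 4 (0-based), and the element there is -8.
Final answer: -8


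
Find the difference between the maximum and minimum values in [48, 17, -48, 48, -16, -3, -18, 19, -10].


Maximum value: 48
Minimum value: -48
Range = 48 - (-48) = 96
Final answer: 96


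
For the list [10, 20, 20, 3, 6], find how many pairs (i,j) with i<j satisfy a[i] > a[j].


For each element, count the later elements that are smaller than it:
  10 (index 0): smaller elements after it = [3, 6] -> 2
  20 (index 1): smaller elements after it = [3, 6] -> 2
  20 (index 2): smaller elements after it = [3, 6] -> 2
  3 (index 3): smaller elements after it = [] -> 0
Total inversions = 2 + 2 + 2 + 0 = 6
Final answer: 6


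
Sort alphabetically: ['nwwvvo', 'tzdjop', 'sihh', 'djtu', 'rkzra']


Compare strings character by character (the first differing letter decides):
  'djtu' < 'nwwvvo' since 'd' < 'n' at position 1
  'nwwvvo' < 'rkzra' since 'n' < 'r' at position 1
  'rkzra' < 'sihh' since 'r' < 's' at position 1
  'sihh' < 'tzdjop' since 's' < 't' at position 1
Chaining these comparisons gives the alphabetical order.
Final answer: ['djtu', 'nwwvvo', 'rkzra', 'sihh', 'tzdjop']


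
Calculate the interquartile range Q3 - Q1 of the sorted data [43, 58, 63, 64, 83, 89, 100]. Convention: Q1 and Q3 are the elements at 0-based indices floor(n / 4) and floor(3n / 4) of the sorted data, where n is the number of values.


The data has n = 7 elements.
Q1 index = floor(7 / 4) = floor(1.75) = 1; Q3 index = floor(3 * 7 / 4) = floor(5.25) = 5
Q1 = element at index 1 = 58
Q3 = element at index 5 = 89
IQR = 89 - 58 = 31
Final answer: 31


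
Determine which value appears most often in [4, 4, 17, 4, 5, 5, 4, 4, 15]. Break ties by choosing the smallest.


Count the frequency of each value:
  4 appears 5 time(s)
  5 appears 2 time(s)
  15 appears 1 time(s)
  17 appears 1 time(s)
Maximum frequency is 5.
Only 4 reaches that frequency, so it is the mode.
Final answer: 4


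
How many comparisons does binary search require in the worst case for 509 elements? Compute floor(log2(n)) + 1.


Binary search halves the search space each step.
Maximum comparisons = floor(log2(509)) + 1
log2(509) = 8.9915
floor(log2(509)) = 8, so 8 + 1 = 9
Final answer: 9


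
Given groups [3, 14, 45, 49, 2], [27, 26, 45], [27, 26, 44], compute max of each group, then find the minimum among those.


Find max of each group:
  Group 1: [3, 14, 45, 49, 2] -> max = 49
  Group 2: [27, 26, 45] -> max = 45
  Group 3: [27, 26, 44] -> max = 44
Maxes: [49, 45, 44]
Minimum of maxes = 44
Final answer: 44


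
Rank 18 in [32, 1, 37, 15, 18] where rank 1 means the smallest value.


Sort ascending: [1, 15, 18, 32, 37]
Find 18 in the sorted list.
18 is at position 3 (1-indexed).
Final answer: 3


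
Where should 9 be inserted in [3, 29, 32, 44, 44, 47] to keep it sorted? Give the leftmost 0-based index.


List is sorted: [3, 29, 32, 44, 44, 47]
We need the leftmost position where 9 can be inserted, i.e. the first index whose element is >= 9 (or the end of the list if none is).
Binary search with low=0, high=6 (0-based indices):
  low=0, high=6, mid=3: a[3]=44 >= 9, so high = 3
  low=0, high=3, mid=1: a[1]=29 >= 9, so high = 1
  low=0, high=1, mid=0: a[0]=3 < 9, so low = 1
Now low = high = 1, so the insertion index is 1.
Final answer: 1


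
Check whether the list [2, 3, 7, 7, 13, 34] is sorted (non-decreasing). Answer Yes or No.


Check consecutive pairs:
  2 <= 3? True
  3 <= 7? True
  7 <= 7? True
  7 <= 13? True
  13 <= 34? True
Every consecutive pair is in order, so the list is non-decreasing.
Final answer: Yes


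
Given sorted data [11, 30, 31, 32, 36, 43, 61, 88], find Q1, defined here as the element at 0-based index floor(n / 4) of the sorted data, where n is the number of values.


The list has n = 8 elements.
Q1 index = floor(8 / 4) = floor(2) = 2
Counting from index 0 in the sorted data, the element at index 2 is 31.
Final answer: 31


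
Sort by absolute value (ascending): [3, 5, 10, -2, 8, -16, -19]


Compute absolute values:
  |3| = 3
  |5| = 5
  |10| = 10
  |-2| = 2
  |8| = 8
  |-16| = 16
  |-19| = 19
Absolute values in increasing order: 2 < 3 < 5 < 8 < 10 < 16 < 19
Listing the original numbers in that order gives the answer.
Final answer: [-2, 3, 5, 8, 10, -16, -19]


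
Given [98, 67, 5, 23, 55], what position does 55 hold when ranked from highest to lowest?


Sort descending: [98, 67, 55, 23, 5]
Find 55 in the sorted list.
55 is at position 3.
Final answer: 3


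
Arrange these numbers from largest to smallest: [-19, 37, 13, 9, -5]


Original list: [-19, 37, 13, 9, -5]
Repeatedly take the largest remaining element:
  Remaining [-19, 37, 13, 9, -5] -> largest is 37
  Remaining [-19, 13, 9, -5] -> largest is 13
  Remaining [-19, 9, -5] -> largest is 9
  Remaining [-19, -5] -> largest is -5
  Remaining [-19] -> largest is -19
Collecting the picks in order gives the descending list.
Final answer: [37, 13, 9, -5, -19]


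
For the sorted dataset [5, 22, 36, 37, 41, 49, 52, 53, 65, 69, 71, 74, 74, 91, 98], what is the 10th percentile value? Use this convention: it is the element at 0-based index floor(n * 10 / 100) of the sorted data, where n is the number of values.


The dataset has n = 15 elements.
Index = floor(15 * 10 / 100) = floor(150 / 100) = floor(1.5) = 1
Counting from index 0 in the sorted data, the element at index 1 is 22.
Final answer: 22


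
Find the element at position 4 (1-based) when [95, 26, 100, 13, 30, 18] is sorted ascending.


Sort ascending: [13, 18, 26, 30, 95, 100]
The 4th element (1-indexed) is at index 3.
Value = 30
Final answer: 30


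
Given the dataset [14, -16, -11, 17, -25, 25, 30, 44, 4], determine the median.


First, sort the list: [-25, -16, -11, 4, 14, 17, 25, 30, 44]
The list has 9 elements (odd count).
The middle index is 4 (0-based), and the element there is 14.
Final answer: 14


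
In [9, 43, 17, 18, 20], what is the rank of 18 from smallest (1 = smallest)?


Sort ascending: [9, 17, 18, 20, 43]
Find 18 in the sorted list.
18 is at position 3 (1-indexed).
Final answer: 3


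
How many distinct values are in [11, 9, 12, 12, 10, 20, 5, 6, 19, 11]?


List all unique values:
Distinct values: [5, 6, 9, 10, 11, 12, 19, 20]
Count = 8
Final answer: 8


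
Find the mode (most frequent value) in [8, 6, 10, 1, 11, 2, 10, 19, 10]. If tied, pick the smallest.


Count the frequency of each value:
  1 appears 1 time(s)
  2 appears 1 time(s)
  6 appears 1 time(s)
  8 appears 1 time(s)
  10 appears 3 time(s)
  11 appears 1 time(s)
  19 appears 1 time(s)
Maximum frequency is 3.
Only 10 reaches that frequency, so it is the mode.
Final answer: 10


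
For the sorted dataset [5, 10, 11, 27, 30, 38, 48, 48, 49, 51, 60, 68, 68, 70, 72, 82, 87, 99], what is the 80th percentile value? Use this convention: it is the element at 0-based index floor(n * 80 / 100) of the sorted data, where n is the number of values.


The dataset has n = 18 elements.
Index = floor(18 * 80 / 100) = floor(1440 / 100) = floor(14.4) = 14
Counting from index 0 in the sorted data, the element at index 14 is 72.
Final answer: 72


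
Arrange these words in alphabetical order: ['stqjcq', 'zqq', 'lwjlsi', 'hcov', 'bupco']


Compare strings character by character (the first differing letter decides):
  'bupco' < 'hcov' since 'b' < 'h' at position 1
  'hcov' < 'lwjlsi' since 'h' < 'l' at position 1
  'lwjlsi' < 'stqjcq' since 'l' < 's' at position 1
  'stqjcq' < 'zqq' since 's' < 'z' at position 1
Chaining these comparisons gives the alphabetical order.
Final answer: ['bupco', 'hcov', 'lwjlsi', 'stqjcq', 'zqq']


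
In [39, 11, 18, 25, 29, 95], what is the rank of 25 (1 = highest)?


Sort descending: [95, 39, 29, 25, 18, 11]
Find 25 in the sorted list.
25 is at position 4.
Final answer: 4


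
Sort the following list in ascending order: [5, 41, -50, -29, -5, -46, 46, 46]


Original list: [5, 41, -50, -29, -5, -46, 46, 46]
Repeatedly take the smallest remaining element:
  Remaining [5, 41, -50, -29, -5, -46, 46, 46] -> smallest is -50
  Remaining [5, 41, -29, -5, -46, 46, 46] -> smallest is -46
  Remaining [5, 41, -29, -5, 46, 46] -> smallest is -29
  Remaining [5, 41, -5, 46, 46] -> smallest is -5
  Remaining [5, 41, 46, 46] -> smallest is 5
  Remaining [41, 46, 46] -> smallest is 41
  Remaining [46, 46] -> smallest is 46
  Remaining [46] -> smallest is 46
Collecting the picks in order gives the sorted list.
Final answer: [-50, -46, -29, -5, 5, 41, 46, 46]


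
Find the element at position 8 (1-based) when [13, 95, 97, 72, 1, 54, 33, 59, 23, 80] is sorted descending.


Sort descending: [97, 95, 80, 72, 59, 54, 33, 23, 13, 1]
The 8th element (1-indexed) is at index 7.
Value = 23
Final answer: 23


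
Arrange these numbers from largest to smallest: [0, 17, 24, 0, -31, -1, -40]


Original list: [0, 17, 24, 0, -31, -1, -40]
Repeatedly take the largest remaining element:
  Remaining [0, 17, 24, 0, -31, -1, -40] -> largest is 24
  Remaining [0, 17, 0, -31, -1, -40] -> largest is 17
  Remaining [0, 0, -31, -1, -40] -> largest is 0
  Remaining [0, -31, -1, -40] -> largest is 0
  Remaining [-31, -1, -40] -> largest is -1
  Remaining [-31, -40] -> largest is -31
  Remaining [-40] -> largest is -40
Collecting the picks in order gives the descending list.
Final answer: [24, 17, 0, 0, -1, -31, -40]


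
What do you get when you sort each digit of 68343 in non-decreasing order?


The number 68343 has digits: 6, 8, 3, 4, 3
Sorted: 3, 3, 4, 6, 8
Joining the sorted digits gives the result.
Final answer: 33468


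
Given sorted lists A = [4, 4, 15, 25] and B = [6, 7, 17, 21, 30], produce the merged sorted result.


List A: [4, 4, 15, 25]
List B: [6, 7, 17, 21, 30]
Repeatedly compare the front elements and take the smaller:
  4 vs 6 -> take 4
  4 vs 6 -> take 4
  15 vs 6 -> take 6
  15 vs 7 -> take 7
  15 vs 17 -> take 15
  25 vs 17 -> take 17
  25 vs 21 -> take 21
  25 vs 30 -> take 25
  A is exhausted; append the rest of B: [30]
Final answer: [4, 4, 6, 7, 15, 17, 21, 25, 30]


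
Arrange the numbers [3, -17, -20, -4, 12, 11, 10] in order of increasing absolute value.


Compute absolute values:
  |3| = 3
  |-17| = 17
  |-20| = 20
  |-4| = 4
  |12| = 12
  |11| = 11
  |10| = 10
Absolute values in increasing order: 3 < 4 < 10 < 11 < 12 < 17 < 20
Listing the original numbers in that order gives the answer.
Final answer: [3, -4, 10, 11, 12, -17, -20]


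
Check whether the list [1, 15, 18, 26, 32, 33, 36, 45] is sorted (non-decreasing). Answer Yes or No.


Check consecutive pairs:
  1 <= 15? True
  15 <= 18? True
  18 <= 26? True
  26 <= 32? True
  32 <= 33? True
  33 <= 36? True
  36 <= 45? True
Every consecutive pair is in order, so the list is non-decreasing.
Final answer: Yes


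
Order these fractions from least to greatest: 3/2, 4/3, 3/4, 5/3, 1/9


Convert to decimal for comparison:
  3/2 = 1.5
  4/3 = 1.3333
  3/4 = 0.75
  5/3 = 1.6667
  1/9 = 0.1111
Decimals in increasing order: 0.1111 < 0.75 < 1.3333 < 1.5 < 1.6667
Writing each back as its fraction gives the sorted order.
Final answer: 1/9, 3/4, 4/3, 3/2, 5/3


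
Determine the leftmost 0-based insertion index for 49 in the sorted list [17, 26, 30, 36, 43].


List is sorted: [17, 26, 30, 36, 43]
We need the leftmost position where 49 can be inserted, i.e. the first index whose element is >= 49 (or the end of the list if none is).
Binary search with low=0, high=5 (0-based indices):
  low=0, high=5, mid=2: a[2]=30 < 49, so low = 3
  low=3, high=5, mid=4: a[4]=43 < 49, so low = 5
Now low = high = 5, so the insertion index is 5.
Final answer: 5


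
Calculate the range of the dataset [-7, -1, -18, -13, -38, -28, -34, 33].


Maximum value: 33
Minimum value: -38
Range = 33 - (-38) = 71
Final answer: 71


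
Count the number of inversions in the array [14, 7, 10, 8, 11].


For each element, count the later elements that are smaller than it:
  14 (index 0): smaller elements after it = [7, 10, 8, 11] -> 4
  7 (index 1): smaller elements after it = [] -> 0
  10 (index 2): smaller elements after it = [8] -> 1
  8 (index 3): smaller elements after it = [] -> 0
Total inversions = 4 + 0 + 1 + 0 = 5
Final answer: 5


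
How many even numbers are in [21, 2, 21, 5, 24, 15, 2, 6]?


Check each element:
  21 is odd
  2 is even
  21 is odd
  5 is odd
  24 is even
  15 is odd
  2 is even
  6 is even
Evens: [2, 24, 2, 6]
Count of evens = 4
Final answer: 4


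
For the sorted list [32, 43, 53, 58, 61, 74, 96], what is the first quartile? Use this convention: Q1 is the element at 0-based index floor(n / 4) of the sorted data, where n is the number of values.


The list has n = 7 elements.
Q1 index = floor(7 / 4) = floor(1.75) = 1
Counting from index 0 in the sorted data, the element at index 1 is 43.
Final answer: 43


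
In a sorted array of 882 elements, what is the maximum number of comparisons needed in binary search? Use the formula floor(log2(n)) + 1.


Binary search halves the search space each step.
Maximum comparisons = floor(log2(882)) + 1
log2(882) = 9.7846
floor(log2(882)) = 9, so 9 + 1 = 10
Final answer: 10


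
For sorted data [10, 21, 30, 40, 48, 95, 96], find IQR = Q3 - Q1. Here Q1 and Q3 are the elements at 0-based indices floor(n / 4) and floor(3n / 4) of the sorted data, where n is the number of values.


The data has n = 7 elements.
Q1 index = floor(7 / 4) = floor(1.75) = 1; Q3 index = floor(3 * 7 / 4) = floor(5.25) = 5
Q1 = element at index 1 = 21
Q3 = element at index 5 = 95
IQR = 95 - 21 = 74
Final answer: 74


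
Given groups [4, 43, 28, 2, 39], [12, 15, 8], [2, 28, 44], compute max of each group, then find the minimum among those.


Find max of each group:
  Group 1: [4, 43, 28, 2, 39] -> max = 43
  Group 2: [12, 15, 8] -> max = 15
  Group 3: [2, 28, 44] -> max = 44
Maxes: [43, 15, 44]
Minimum of maxes = 15
Final answer: 15


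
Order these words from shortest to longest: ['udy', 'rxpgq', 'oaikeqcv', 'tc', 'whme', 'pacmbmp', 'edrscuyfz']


Compute lengths:
  'udy' has length 3
  'rxpgq' has length 5
  'oaikeqcv' has length 8
  'tc' has length 2
  'whme' has length 4
  'pacmbmp' has length 7
  'edrscuyfz' has length 9
Lengths in increasing order: 2 < 3 < 4 < 5 < 7 < 8 < 9
Listing the words in that order gives the answer.
Final answer: ['tc', 'udy', 'whme', 'rxpgq', 'pacmbmp', 'oaikeqcv', 'edrscuyfz']


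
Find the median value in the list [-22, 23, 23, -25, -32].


First, sort the list: [-32, -25, -22, 23, 23]
The list has 5 elements (odd count).
The middle index is 2 (0-based), and the element there is -22.
Final answer: -22


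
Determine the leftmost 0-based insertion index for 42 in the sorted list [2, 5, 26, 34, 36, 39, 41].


List is sorted: [2, 5, 26, 34, 36, 39, 41]
We need the leftmost position where 42 can be inserted, i.e. the first index whose element is >= 42 (or the end of the list if none is).
Binary search with low=0, high=7 (0-based indices):
  low=0, high=7, mid=3: a[3]=34 < 42, so low = 4
  low=4, high=7, mid=5: a[5]=39 < 42, so low = 6
  low=6, high=7, mid=6: a[6]=41 < 42, so low = 7
Now low = high = 7, so the insertion index is 7.
Final answer: 7


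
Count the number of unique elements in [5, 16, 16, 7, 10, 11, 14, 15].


List all unique values:
Distinct values: [5, 7, 10, 11, 14, 15, 16]
Count = 7
Final answer: 7


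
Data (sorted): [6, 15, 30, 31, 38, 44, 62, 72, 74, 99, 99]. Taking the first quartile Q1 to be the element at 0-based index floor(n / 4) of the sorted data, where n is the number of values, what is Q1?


The list has n = 11 elements.
Q1 index = floor(11 / 4) = floor(2.75) = 2
Counting from index 0 in the sorted data, the element at index 2 is 30.
Final answer: 30


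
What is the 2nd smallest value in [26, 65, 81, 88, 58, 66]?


Sort ascending: [26, 58, 65, 66, 81, 88]
The 2nd element (1-indexed) is at index 1.
Value = 58
Final answer: 58


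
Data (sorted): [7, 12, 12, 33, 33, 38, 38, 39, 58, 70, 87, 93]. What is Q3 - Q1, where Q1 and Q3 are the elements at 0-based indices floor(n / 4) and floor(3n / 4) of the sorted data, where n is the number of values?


The data has n = 12 elements.
Q1 index = floor(12 / 4) = floor(3) = 3; Q3 index = floor(3 * 12 / 4) = floor(9) = 9
Q1 = element at index 3 = 33
Q3 = element at index 9 = 70
IQR = 70 - 33 = 37
Final answer: 37


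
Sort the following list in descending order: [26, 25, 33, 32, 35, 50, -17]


Original list: [26, 25, 33, 32, 35, 50, -17]
Repeatedly take the largest remaining element:
  Remaining [26, 25, 33, 32, 35, 50, -17] -> largest is 50
  Remaining [26, 25, 33, 32, 35, -17] -> largest is 35
  Remaining [26, 25, 33, 32, -17] -> largest is 33
  Remaining [26, 25, 32, -17] -> largest is 32
  Remaining [26, 25, -17] -> largest is 26
  Remaining [25, -17] -> largest is 25
  Remaining [-17] -> largest is -17
Collecting the picks in order gives the descending list.
Final answer: [50, 35, 33, 32, 26, 25, -17]


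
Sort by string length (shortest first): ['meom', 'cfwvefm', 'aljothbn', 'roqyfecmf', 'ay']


Compute lengths:
  'meom' has length 4
  'cfwvefm' has length 7
  'aljothbn' has length 8
  'roqyfecmf' has length 9
  'ay' has length 2
Lengths in increasing order: 2 < 4 < 7 < 8 < 9
Listing the words in that order gives the answer.
Final answer: ['ay', 'meom', 'cfwvefm', 'aljothbn', 'roqyfecmf']


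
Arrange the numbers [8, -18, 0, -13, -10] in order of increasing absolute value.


Compute absolute values:
  |8| = 8
  |-18| = 18
  |0| = 0
  |-13| = 13
  |-10| = 10
Absolute values in increasing order: 0 < 8 < 10 < 13 < 18
Listing the original numbers in that order gives the answer.
Final answer: [0, 8, -10, -13, -18]


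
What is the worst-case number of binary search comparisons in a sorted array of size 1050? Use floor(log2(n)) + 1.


Binary search halves the search space each step.
Maximum comparisons = floor(log2(1050)) + 1
log2(1050) = 10.0362
floor(log2(1050)) = 10, so 10 + 1 = 11
Final answer: 11


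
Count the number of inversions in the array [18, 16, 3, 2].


For each element, count the later elements that are smaller than it:
  18 (index 0): smaller elements after it = [16, 3, 2] -> 3
  16 (index 1): smaller elements after it = [3, 2] -> 2
  3 (index 2): smaller elements after it = [2] -> 1
Total inversions = 3 + 2 + 1 = 6
Final answer: 6


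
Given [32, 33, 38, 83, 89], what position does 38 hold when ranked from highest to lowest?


Sort descending: [89, 83, 38, 33, 32]
Find 38 in the sorted list.
38 is at position 3.
Final answer: 3


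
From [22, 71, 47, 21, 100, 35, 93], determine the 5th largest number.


Sort descending: [100, 93, 71, 47, 35, 22, 21]
The 5th element (1-indexed) is at index 4.
Value = 35
Final answer: 35


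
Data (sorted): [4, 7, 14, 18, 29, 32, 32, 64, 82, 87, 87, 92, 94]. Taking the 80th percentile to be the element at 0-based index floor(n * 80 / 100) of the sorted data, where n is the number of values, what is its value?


The dataset has n = 13 elements.
Index = floor(13 * 80 / 100) = floor(1040 / 100) = floor(10.4) = 10
Counting from index 0 in the sorted data, the element at index 10 is 87.
Final answer: 87


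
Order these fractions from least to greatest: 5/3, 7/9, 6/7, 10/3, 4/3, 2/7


Convert to decimal for comparison:
  5/3 = 1.6667
  7/9 = 0.7778
  6/7 = 0.8571
  10/3 = 3.3333
  4/3 = 1.3333
  2/7 = 0.2857
Decimals in increasing order: 0.2857 < 0.7778 < 0.8571 < 1.3333 < 1.6667 < 3.3333
Writing each back as its fraction gives the sorted order.
Final answer: 2/7, 7/9, 6/7, 4/3, 5/3, 10/3


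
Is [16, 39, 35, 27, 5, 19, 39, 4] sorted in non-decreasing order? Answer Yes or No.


Check consecutive pairs:
  16 <= 39? True
  39 <= 35? False
  35 <= 27? False
  27 <= 5? False
  5 <= 19? True
  19 <= 39? True
  39 <= 4? False
4 consecutive pair(s) are out of order, so the list is not sorted.
Final answer: No


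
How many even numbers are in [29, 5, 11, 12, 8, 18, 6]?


Check each element:
  29 is odd
  5 is odd
  11 is odd
  12 is even
  8 is even
  18 is even
  6 is even
Evens: [12, 8, 18, 6]
Count of evens = 4
Final answer: 4


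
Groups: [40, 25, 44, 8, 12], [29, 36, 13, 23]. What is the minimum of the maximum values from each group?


Find max of each group:
  Group 1: [40, 25, 44, 8, 12] -> max = 44
  Group 2: [29, 36, 13, 23] -> max = 36
Maxes: [44, 36]
Minimum of maxes = 36
Final answer: 36


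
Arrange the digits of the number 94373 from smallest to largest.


The number 94373 has digits: 9, 4, 3, 7, 3
Sorted: 3, 3, 4, 7, 9
Joining the sorted digits gives the result.
Final answer: 33479


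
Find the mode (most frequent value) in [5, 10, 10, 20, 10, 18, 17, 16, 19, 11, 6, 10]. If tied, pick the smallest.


Count the frequency of each value:
  5 appears 1 time(s)
  6 appears 1 time(s)
  10 appears 4 time(s)
  11 appears 1 time(s)
  16 appears 1 time(s)
  17 appears 1 time(s)
  18 appears 1 time(s)
  19 appears 1 time(s)
  20 appears 1 time(s)
Maximum frequency is 4.
Only 10 reaches that frequency, so it is the mode.
Final answer: 10


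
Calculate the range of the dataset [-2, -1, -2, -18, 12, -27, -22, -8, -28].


Maximum value: 12
Minimum value: -28
Range = 12 - (-28) = 40
Final answer: 40


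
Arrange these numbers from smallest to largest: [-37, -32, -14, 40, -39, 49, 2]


Original list: [-37, -32, -14, 40, -39, 49, 2]
Repeatedly take the smallest remaining element:
  Remaining [-37, -32, -14, 40, -39, 49, 2] -> smallest is -39
  Remaining [-37, -32, -14, 40, 49, 2] -> smallest is -37
  Remaining [-32, -14, 40, 49, 2] -> smallest is -32
  Remaining [-14, 40, 49, 2] -> smallest is -14
  Remaining [40, 49, 2] -> smallest is 2
  Remaining [40, 49] -> smallest is 40
  Remaining [49] -> smallest is 49
Collecting the picks in order gives the sorted list.
Final answer: [-39, -37, -32, -14, 2, 40, 49]


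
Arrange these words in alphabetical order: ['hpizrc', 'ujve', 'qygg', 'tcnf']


Compare strings character by character (the first differing letter decides):
  'hpizrc' < 'qygg' since 'h' < 'q' at position 1
  'qygg' < 'tcnf' since 'q' < 't' at position 1
  'tcnf' < 'ujve' since 't' < 'u' at position 1
Chaining these comparisons gives the alphabetical order.
Final answer: ['hpizrc', 'qygg', 'tcnf', 'ujve']


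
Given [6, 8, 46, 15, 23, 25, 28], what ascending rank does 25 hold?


Sort ascending: [6, 8, 15, 23, 25, 28, 46]
Find 25 in the sorted list.
25 is at position 5 (1-indexed).
Final answer: 5


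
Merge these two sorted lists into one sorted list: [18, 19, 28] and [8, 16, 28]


List A: [18, 19, 28]
List B: [8, 16, 28]
Repeatedly compare the front elements and take the smaller:
  18 vs 8 -> take 8
  18 vs 16 -> take 16
  18 vs 28 -> take 18
  19 vs 28 -> take 19
  28 vs 28 -> take 28
  A is exhausted; append the rest of B: [28]
Final answer: [8, 16, 18, 19, 28, 28]


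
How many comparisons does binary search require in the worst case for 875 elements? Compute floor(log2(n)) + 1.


Binary search halves the search space each step.
Maximum comparisons = floor(log2(875)) + 1
log2(875) = 9.7731
floor(log2(875)) = 9, so 9 + 1 = 10
Final answer: 10


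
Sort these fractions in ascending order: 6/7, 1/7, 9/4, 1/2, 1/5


Convert to decimal for comparison:
  6/7 = 0.8571
  1/7 = 0.1429
  9/4 = 2.25
  1/2 = 0.5
  1/5 = 0.2
Decimals in increasing order: 0.1429 < 0.2 < 0.5 < 0.8571 < 2.25
Writing each back as its fraction gives the sorted order.
Final answer: 1/7, 1/5, 1/2, 6/7, 9/4


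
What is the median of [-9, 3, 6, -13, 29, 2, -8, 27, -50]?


First, sort the list: [-50, -13, -9, -8, 2, 3, 6, 27, 29]
The list has 9 elements (odd count).
The middle index is 4 (0-based), and the element there is 2.
Final answer: 2


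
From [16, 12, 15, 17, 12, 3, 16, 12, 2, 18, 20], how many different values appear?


List all unique values:
Distinct values: [2, 3, 12, 15, 16, 17, 18, 20]
Count = 8
Final answer: 8


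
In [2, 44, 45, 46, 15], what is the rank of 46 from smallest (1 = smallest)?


Sort ascending: [2, 15, 44, 45, 46]
Find 46 in the sorted list.
46 is at position 5 (1-indexed).
Final answer: 5


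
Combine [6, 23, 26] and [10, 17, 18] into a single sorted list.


List A: [6, 23, 26]
List B: [10, 17, 18]
Repeatedly compare the front elements and take the smaller:
  6 vs 10 -> take 6
  23 vs 10 -> take 10
  23 vs 17 -> take 17
  23 vs 18 -> take 18
  B is exhausted; append the rest of A: [23, 26]
Final answer: [6, 10, 17, 18, 23, 26]


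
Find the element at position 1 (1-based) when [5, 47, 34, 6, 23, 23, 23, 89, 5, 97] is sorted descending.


Sort descending: [97, 89, 47, 34, 23, 23, 23, 6, 5, 5]
The 1st element (1-indexed) is at index 0.
Value = 97
Final answer: 97


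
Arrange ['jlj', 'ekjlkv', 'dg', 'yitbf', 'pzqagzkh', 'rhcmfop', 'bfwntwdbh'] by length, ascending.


Compute lengths:
  'jlj' has length 3
  'ekjlkv' has length 6
  'dg' has length 2
  'yitbf' has length 5
  'pzqagzkh' has length 8
  'rhcmfop' has length 7
  'bfwntwdbh' has length 9
Lengths in increasing order: 2 < 3 < 5 < 6 < 7 < 8 < 9
Listing the words in that order gives the answer.
Final answer: ['dg', 'jlj', 'yitbf', 'ekjlkv', 'rhcmfop', 'pzqagzkh', 'bfwntwdbh']


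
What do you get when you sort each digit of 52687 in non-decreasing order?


The number 52687 has digits: 5, 2, 6, 8, 7
Sorted: 2, 5, 6, 7, 8
Joining the sorted digits gives the result.
Final answer: 25678


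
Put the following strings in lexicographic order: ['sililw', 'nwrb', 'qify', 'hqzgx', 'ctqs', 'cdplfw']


Compare strings character by character (the first differing letter decides):
  'cdplfw' < 'ctqs' since 'd' < 't' at position 2
  'ctqs' < 'hqzgx' since 'c' < 'h' at position 1
  'hqzgx' < 'nwrb' since 'h' < 'n' at position 1
  'nwrb' < 'qify' since 'n' < 'q' at position 1
  'qify' < 'sililw' since 'q' < 's' at position 1
Chaining these comparisons gives the alphabetical order.
Final answer: ['cdplfw', 'ctqs', 'hqzgx', 'nwrb', 'qify', 'sililw']


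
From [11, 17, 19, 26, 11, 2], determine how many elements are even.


Check each element:
  11 is odd
  17 is odd
  19 is odd
  26 is even
  11 is odd
  2 is even
Evens: [26, 2]
Count of evens = 2
Final answer: 2


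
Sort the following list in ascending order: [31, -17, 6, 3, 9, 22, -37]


Original list: [31, -17, 6, 3, 9, 22, -37]
Repeatedly take the smallest remaining element:
  Remaining [31, -17, 6, 3, 9, 22, -37] -> smallest is -37
  Remaining [31, -17, 6, 3, 9, 22] -> smallest is -17
  Remaining [31, 6, 3, 9, 22] -> smallest is 3
  Remaining [31, 6, 9, 22] -> smallest is 6
  Remaining [31, 9, 22] -> smallest is 9
  Remaining [31, 22] -> smallest is 22
  Remaining [31] -> smallest is 31
Collecting the picks in order gives the sorted list.
Final answer: [-37, -17, 3, 6, 9, 22, 31]


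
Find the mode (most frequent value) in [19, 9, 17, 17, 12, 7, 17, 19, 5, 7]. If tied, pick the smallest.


Count the frequency of each value:
  5 appears 1 time(s)
  7 appears 2 time(s)
  9 appears 1 time(s)
  12 appears 1 time(s)
  17 appears 3 time(s)
  19 appears 2 time(s)
Maximum frequency is 3.
Only 17 reaches that frequency, so it is the mode.
Final answer: 17


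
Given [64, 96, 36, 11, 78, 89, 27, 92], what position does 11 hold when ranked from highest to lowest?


Sort descending: [96, 92, 89, 78, 64, 36, 27, 11]
Find 11 in the sorted list.
11 is at position 8.
Final answer: 8


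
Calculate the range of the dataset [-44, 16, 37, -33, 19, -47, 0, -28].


Maximum value: 37
Minimum value: -47
Range = 37 - (-47) = 84
Final answer: 84


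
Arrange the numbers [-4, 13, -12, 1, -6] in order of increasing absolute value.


Compute absolute values:
  |-4| = 4
  |13| = 13
  |-12| = 12
  |1| = 1
  |-6| = 6
Absolute values in increasing order: 1 < 4 < 6 < 12 < 13
Listing the original numbers in that order gives the answer.
Final answer: [1, -4, -6, -12, 13]


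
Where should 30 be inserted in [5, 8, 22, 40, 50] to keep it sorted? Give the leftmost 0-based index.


List is sorted: [5, 8, 22, 40, 50]
We need the leftmost position where 30 can be inserted, i.e. the first index whose element is >= 30 (or the end of the list if none is).
Binary search with low=0, high=5 (0-based indices):
  low=0, high=5, mid=2: a[2]=22 < 30, so low = 3
  low=3, high=5, mid=4: a[4]=50 >= 30, so high = 4
  low=3, high=4, mid=3: a[3]=40 >= 30, so high = 3
Now low = high = 3, so the insertion index is 3.
Final answer: 3


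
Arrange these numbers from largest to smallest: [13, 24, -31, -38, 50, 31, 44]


Original list: [13, 24, -31, -38, 50, 31, 44]
Repeatedly take the largest remaining element:
  Remaining [13, 24, -31, -38, 50, 31, 44] -> largest is 50
  Remaining [13, 24, -31, -38, 31, 44] -> largest is 44
  Remaining [13, 24, -31, -38, 31] -> largest is 31
  Remaining [13, 24, -31, -38] -> largest is 24
  Remaining [13, -31, -38] -> largest is 13
  Remaining [-31, -38] -> largest is -31
  Remaining [-38] -> largest is -38
Collecting the picks in order gives the descending list.
Final answer: [50, 44, 31, 24, 13, -31, -38]


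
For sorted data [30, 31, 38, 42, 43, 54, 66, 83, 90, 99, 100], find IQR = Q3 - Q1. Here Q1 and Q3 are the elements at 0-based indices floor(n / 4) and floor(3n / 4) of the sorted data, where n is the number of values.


The data has n = 11 elements.
Q1 index = floor(11 / 4) = floor(2.75) = 2; Q3 index = floor(3 * 11 / 4) = floor(8.25) = 8
Q1 = element at index 2 = 38
Q3 = element at index 8 = 90
IQR = 90 - 38 = 52
Final answer: 52


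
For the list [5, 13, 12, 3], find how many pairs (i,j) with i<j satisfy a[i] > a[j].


For each element, count the later elements that are smaller than it:
  5 (index 0): smaller elements after it = [3] -> 1
  13 (index 1): smaller elements after it = [12, 3] -> 2
  12 (index 2): smaller elements after it = [3] -> 1
Total inversions = 1 + 2 + 1 = 4
Final answer: 4
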